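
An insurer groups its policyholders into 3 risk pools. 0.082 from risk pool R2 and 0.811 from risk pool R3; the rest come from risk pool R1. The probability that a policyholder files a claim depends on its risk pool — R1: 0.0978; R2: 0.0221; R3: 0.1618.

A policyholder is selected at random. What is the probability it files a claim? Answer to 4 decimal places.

P(R1) = 1 − (0.082 + 0.811) = 0.107.
Using total probability over the partition,
P(C) = P(C|R1)·P(R1) + P(C|R2)·P(R2) + P(C|R3)·P(R3)
      = 0.0978·0.107 + 0.0221·0.082 + 0.1618·0.811
      = 0.0104646 + 0.0018122 + 0.1312198 = 0.1434966

P(C) ≈ 0.1435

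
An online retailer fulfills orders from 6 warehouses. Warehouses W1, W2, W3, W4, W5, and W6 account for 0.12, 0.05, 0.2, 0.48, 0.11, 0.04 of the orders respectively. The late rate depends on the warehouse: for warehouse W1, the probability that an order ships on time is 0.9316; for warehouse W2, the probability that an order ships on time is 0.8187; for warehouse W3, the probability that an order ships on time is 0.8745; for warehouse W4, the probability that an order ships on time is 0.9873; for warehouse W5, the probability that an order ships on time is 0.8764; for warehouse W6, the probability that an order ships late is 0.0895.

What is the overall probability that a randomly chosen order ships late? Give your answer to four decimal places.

P(L|W1) = 1 − 0.9316 = 0.0684.
P(L|W2) = 1 − 0.8187 = 0.1813.
P(L|W3) = 1 − 0.8745 = 0.1255.
P(L|W4) = 1 − 0.9873 = 0.0127.
P(L|W5) = 1 − 0.8764 = 0.1236.
By the law of total probability,
P(L) = P(L|W1)·P(W1) + P(L|W2)·P(W2) + P(L|W3)·P(W3) + P(L|W4)·P(W4) + P(L|W5)·P(W5) + P(L|W6)·P(W6)
      = 0.0684·0.12 + 0.1813·0.05 + 0.1255·0.2 + 0.0127·0.48 + 0.1236·0.11 + 0.0895·0.04
      = 0.008208 + 0.009065 + 0.0251 + 0.006096 + 0.013596 + 0.00358 = 0.065645

P(L) ≈ 0.0656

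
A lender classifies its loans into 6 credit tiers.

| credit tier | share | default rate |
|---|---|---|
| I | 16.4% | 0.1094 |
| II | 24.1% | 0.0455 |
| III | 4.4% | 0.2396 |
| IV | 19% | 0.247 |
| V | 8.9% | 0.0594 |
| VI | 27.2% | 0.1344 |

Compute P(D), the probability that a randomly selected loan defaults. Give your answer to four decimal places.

0.1282

Summing over the partition,
P(D) = P(D|I)·P(I) + P(D|II)·P(II) + P(D|III)·P(III) + P(D|IV)·P(IV) + P(D|V)·P(V) + P(D|VI)·P(VI)
      = 0.1094·0.164 + 0.0455·0.241 + 0.2396·0.044 + 0.247·0.19 + 0.0594·0.089 + 0.1344·0.272
      = 0.0179416 + 0.0109655 + 0.0105424 + 0.04693 + 0.0052866 + 0.0365568 = 0.1282229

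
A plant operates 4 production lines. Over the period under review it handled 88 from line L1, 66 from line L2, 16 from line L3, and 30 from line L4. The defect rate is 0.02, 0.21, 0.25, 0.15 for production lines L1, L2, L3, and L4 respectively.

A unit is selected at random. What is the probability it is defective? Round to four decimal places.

0.1206

Total: 88 + 66 + 16 + 30 = 200.
P(L1) = 88/200 = 0.44. P(L2) = 66/200 = 0.33. P(L3) = 16/200 = 0.08. P(L4) = 30/200 = 0.15.
P(D) = P(D|L1)·P(L1) + P(D|L2)·P(L2) + P(D|L3)·P(L3) + P(D|L4)·P(L4)
      = 0.02·0.44 + 0.21·0.33 + 0.25·0.08 + 0.15·0.15
      = 0.0088 + 0.0693 + 0.02 + 0.0225 = 0.1206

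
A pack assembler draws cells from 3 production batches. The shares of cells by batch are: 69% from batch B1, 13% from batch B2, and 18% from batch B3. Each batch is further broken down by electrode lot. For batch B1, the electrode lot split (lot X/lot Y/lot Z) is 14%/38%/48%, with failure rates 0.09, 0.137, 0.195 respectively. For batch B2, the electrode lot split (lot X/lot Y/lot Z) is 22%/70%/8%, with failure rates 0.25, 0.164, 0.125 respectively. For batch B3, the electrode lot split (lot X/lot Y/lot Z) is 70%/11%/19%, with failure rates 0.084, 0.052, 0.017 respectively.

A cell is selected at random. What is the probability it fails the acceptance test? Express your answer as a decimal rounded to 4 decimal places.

P(F|B1) = 0.14·0.09 + 0.38·0.137 + 0.48·0.195 = 0.0126 + 0.05206 + 0.0936 = 0.15826
P(F|B2) = 0.22·0.25 + 0.7·0.164 + 0.08·0.125 = 0.055 + 0.1148 + 0.01 = 0.1798
P(F|B3) = 0.7·0.084 + 0.11·0.052 + 0.19·0.017 = 0.0588 + 0.00572 + 0.00323 = 0.06775
Then overall,
P(F) = 0.69·0.15826 + 0.13·0.1798 + 0.18·0.06775
      = 0.1091994 + 0.023374 + 0.012195 = 0.1447684

0.1448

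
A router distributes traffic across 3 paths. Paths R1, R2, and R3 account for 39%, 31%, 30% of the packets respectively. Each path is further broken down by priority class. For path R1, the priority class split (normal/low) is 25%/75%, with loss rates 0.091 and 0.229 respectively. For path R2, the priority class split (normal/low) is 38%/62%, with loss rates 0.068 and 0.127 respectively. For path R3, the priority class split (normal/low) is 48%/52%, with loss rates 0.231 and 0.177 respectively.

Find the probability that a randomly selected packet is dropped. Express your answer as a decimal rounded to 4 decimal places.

P(L|R1) = 0.25·0.091 + 0.75·0.229 = 0.02275 + 0.17175 = 0.1945
P(L|R2) = 0.38·0.068 + 0.62·0.127 = 0.02584 + 0.07874 = 0.10458
P(L|R3) = 0.48·0.231 + 0.52·0.177 = 0.11088 + 0.09204 = 0.20292
Then overall,
P(L) = 0.39·0.1945 + 0.31·0.10458 + 0.3·0.20292
      = 0.075855 + 0.0324198 + 0.060876 = 0.1691508

0.1692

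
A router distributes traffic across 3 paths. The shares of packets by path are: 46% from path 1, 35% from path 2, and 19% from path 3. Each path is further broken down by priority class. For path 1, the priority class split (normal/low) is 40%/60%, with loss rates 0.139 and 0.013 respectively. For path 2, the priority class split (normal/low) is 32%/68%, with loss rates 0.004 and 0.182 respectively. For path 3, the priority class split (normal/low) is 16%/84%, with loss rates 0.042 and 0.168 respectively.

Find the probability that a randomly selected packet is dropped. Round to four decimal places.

P(L|1) = 0.4·0.139 + 0.6·0.013 = 0.0556 + 0.0078 = 0.0634
P(L|2) = 0.32·0.004 + 0.68·0.182 = 0.00128 + 0.12376 = 0.12504
P(L|3) = 0.16·0.042 + 0.84·0.168 = 0.00672 + 0.14112 = 0.14784
By total probability over the outer partition,
P(L) = 0.46·0.0634 + 0.35·0.12504 + 0.19·0.14784
      = 0.029164 + 0.043764 + 0.0280896 = 0.1010176

P(L) ≈ 0.1010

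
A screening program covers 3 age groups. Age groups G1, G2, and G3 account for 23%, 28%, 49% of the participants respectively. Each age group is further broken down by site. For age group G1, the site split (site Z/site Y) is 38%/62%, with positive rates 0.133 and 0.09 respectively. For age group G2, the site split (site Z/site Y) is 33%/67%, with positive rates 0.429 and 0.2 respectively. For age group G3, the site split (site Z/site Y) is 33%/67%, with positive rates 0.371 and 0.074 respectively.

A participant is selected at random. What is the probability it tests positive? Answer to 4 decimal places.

0.1859

P(T|G1) = 0.38·0.133 + 0.62·0.09 = 0.05054 + 0.0558 = 0.10634
P(T|G2) = 0.33·0.429 + 0.67·0.2 = 0.14157 + 0.134 = 0.27557
P(T|G3) = 0.33·0.371 + 0.67·0.074 = 0.12243 + 0.04958 = 0.17201
By total probability over the outer partition,
P(T) = 0.23·0.10634 + 0.28·0.27557 + 0.49·0.17201
      = 0.0244582 + 0.0771596 + 0.0842849 = 0.1859027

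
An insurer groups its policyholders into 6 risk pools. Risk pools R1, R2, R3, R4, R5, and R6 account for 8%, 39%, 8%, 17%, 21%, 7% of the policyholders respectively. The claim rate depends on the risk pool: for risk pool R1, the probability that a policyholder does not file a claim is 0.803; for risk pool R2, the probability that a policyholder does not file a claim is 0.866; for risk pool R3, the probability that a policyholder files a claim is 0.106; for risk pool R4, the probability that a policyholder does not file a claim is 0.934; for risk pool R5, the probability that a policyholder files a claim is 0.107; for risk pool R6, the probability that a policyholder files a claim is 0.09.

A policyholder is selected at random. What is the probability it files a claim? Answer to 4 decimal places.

0.1165

P(C|R1) = 1 − 0.803 = 0.197.
P(C|R2) = 1 − 0.866 = 0.134.
P(C|R4) = 1 − 0.934 = 0.066.
P(C) = P(C|R1)·P(R1) + P(C|R2)·P(R2) + P(C|R3)·P(R3) + P(C|R4)·P(R4) + P(C|R5)·P(R5) + P(C|R6)·P(R6)
      = 0.197·0.08 + 0.134·0.39 + 0.106·0.08 + 0.066·0.17 + 0.107·0.21 + 0.09·0.07
      = 0.01576 + 0.05226 + 0.00848 + 0.01122 + 0.02247 + 0.0063 = 0.11649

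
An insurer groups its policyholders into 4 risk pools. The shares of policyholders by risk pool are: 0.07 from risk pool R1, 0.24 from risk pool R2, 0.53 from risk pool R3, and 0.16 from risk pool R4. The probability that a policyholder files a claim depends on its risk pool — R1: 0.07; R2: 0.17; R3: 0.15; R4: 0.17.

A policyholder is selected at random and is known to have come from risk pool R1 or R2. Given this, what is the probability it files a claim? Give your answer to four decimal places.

Let S = {R1, R2}.
P(S) = 0.07 + 0.24 = 0.31.
P(C ∩ S) = 0.07·0.07 + 0.17·0.24 = 0.0049 + 0.0408 = 0.0457.
P(C | S) = 0.0457 / 0.31 = 0.147419…

0.1474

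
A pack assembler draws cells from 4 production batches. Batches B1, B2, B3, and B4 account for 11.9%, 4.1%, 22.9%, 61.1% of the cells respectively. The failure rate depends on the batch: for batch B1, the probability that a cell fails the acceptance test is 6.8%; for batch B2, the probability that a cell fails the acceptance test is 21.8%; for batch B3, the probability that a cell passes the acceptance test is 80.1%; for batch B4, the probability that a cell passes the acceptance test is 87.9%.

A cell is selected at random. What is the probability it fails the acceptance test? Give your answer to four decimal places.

P(F) ≈ 0.1365

P(F|B3) = 1 − 0.801 = 0.199.
P(F|B4) = 1 − 0.879 = 0.121.
Summing over the partition,
P(F) = P(F|B1)·P(B1) + P(F|B2)·P(B2) + P(F|B3)·P(B3) + P(F|B4)·P(B4)
      = 0.068·0.119 + 0.218·0.041 + 0.199·0.229 + 0.121·0.611
      = 0.008092 + 0.008938 + 0.045571 + 0.073931 = 0.136532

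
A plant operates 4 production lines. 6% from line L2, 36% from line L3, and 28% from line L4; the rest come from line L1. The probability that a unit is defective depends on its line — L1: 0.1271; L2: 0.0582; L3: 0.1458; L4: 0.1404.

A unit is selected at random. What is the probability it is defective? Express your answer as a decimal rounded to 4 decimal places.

P(D) ≈ 0.1334

P(L1) = 1 − (0.06 + 0.36 + 0.28) = 0.3.
P(D) = P(D|L1)·P(L1) + P(D|L2)·P(L2) + P(D|L3)·P(L3) + P(D|L4)·P(L4)
      = 0.1271·0.3 + 0.0582·0.06 + 0.1458·0.36 + 0.1404·0.28
      = 0.03813 + 0.003492 + 0.052488 + 0.039312 = 0.133422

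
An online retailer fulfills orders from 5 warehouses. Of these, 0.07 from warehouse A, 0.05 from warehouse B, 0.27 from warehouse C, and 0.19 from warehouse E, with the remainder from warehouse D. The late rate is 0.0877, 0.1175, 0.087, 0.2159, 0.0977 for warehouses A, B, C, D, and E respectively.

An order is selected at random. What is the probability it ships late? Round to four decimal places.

P(L) ≈ 0.1447

P(D) = 1 − (0.07 + 0.05 + 0.27 + 0.19) = 0.42.
P(L) = P(L|A)·P(A) + P(L|B)·P(B) + P(L|C)·P(C) + P(L|D)·P(D) + P(L|E)·P(E)
      = 0.0877·0.07 + 0.1175·0.05 + 0.087·0.27 + 0.2159·0.42 + 0.0977·0.19
      = 0.006139 + 0.005875 + 0.02349 + 0.090678 + 0.018563 = 0.144745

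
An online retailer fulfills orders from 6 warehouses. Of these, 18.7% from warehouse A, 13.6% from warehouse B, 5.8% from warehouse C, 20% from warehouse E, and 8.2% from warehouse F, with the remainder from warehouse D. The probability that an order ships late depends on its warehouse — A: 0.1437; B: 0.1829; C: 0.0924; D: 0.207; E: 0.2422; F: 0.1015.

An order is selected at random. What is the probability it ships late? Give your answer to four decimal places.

P(D) = 1 − (0.187 + 0.136 + 0.058 + 0.2 + 0.082) = 0.337.
Using total probability over the partition,
P(L) = P(L|A)·P(A) + P(L|B)·P(B) + P(L|C)·P(C) + P(L|D)·P(D) + P(L|E)·P(E) + P(L|F)·P(F)
      = 0.1437·0.187 + 0.1829·0.136 + 0.0924·0.058 + 0.207·0.337 + 0.2422·0.2 + 0.1015·0.082
      = 0.0268719 + 0.0248744 + 0.0053592 + 0.069759 + 0.04844 + 0.008323 = 0.1836275

0.1836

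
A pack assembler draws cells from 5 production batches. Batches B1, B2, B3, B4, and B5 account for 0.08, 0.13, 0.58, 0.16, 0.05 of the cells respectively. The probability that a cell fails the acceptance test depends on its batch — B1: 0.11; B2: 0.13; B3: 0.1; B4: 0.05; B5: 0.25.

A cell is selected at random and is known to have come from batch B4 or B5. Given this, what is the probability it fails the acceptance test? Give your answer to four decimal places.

Let S = {B4, B5}.
P(S) = 0.16 + 0.05 = 0.21.
P(F ∩ S) = 0.05·0.16 + 0.25·0.05 = 0.008 + 0.0125 = 0.0205.
P(F | S) = 0.0205 / 0.21 = 0.097619…

P(F|S) ≈ 0.0976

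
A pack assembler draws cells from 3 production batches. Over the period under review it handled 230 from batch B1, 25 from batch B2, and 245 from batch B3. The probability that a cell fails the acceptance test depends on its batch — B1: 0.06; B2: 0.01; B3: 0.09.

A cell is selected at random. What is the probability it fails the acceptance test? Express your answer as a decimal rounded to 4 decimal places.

Total: 230 + 25 + 245 = 500.
P(B1) = 230/500 = 0.46. P(B2) = 25/500 = 0.05. P(B3) = 245/500 = 0.49.
By the law of total probability,
P(F) = P(F|B1)·P(B1) + P(F|B2)·P(B2) + P(F|B3)·P(B3)
      = 0.06·0.46 + 0.01·0.05 + 0.09·0.49
      = 0.0276 + 0.0005 + 0.0441 = 0.0722

P(F) ≈ 0.0722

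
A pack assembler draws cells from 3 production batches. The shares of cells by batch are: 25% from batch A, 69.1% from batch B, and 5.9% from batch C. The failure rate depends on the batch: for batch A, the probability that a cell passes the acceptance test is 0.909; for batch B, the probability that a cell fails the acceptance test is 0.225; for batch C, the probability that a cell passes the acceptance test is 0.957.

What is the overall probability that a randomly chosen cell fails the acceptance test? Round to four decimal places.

P(F) ≈ 0.1808

P(F|A) = 1 − 0.909 = 0.091.
P(F|C) = 1 − 0.957 = 0.043.
Summing over the partition,
P(F) = P(F|A)·P(A) + P(F|B)·P(B) + P(F|C)·P(C)
      = 0.091·0.25 + 0.225·0.691 + 0.043·0.059
      = 0.02275 + 0.155475 + 0.002537 = 0.180762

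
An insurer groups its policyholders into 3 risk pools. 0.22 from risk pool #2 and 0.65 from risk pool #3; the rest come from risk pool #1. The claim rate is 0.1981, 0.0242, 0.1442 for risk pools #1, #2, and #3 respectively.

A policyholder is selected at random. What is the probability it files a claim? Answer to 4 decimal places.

P(C) ≈ 0.1248

P(#1) = 1 − (0.22 + 0.65) = 0.13.
P(C) = P(C|#1)·P(#1) + P(C|#2)·P(#2) + P(C|#3)·P(#3)
      = 0.1981·0.13 + 0.0242·0.22 + 0.1442·0.65
      = 0.025753 + 0.005324 + 0.09373 = 0.124807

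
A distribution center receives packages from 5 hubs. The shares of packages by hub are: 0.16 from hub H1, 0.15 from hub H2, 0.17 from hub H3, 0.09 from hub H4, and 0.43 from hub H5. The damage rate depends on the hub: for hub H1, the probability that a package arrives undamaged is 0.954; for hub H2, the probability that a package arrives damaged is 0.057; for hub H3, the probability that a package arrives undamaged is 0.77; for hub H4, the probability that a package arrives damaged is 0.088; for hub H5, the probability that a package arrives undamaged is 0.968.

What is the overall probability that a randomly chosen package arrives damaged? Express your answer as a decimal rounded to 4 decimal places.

P(D|H1) = 1 − 0.954 = 0.046.
P(D|H3) = 1 − 0.77 = 0.23.
P(D|H5) = 1 − 0.968 = 0.032.
P(D) = P(D|H1)·P(H1) + P(D|H2)·P(H2) + P(D|H3)·P(H3) + P(D|H4)·P(H4) + P(D|H5)·P(H5)
      = 0.046·0.16 + 0.057·0.15 + 0.23·0.17 + 0.088·0.09 + 0.032·0.43
      = 0.00736 + 0.00855 + 0.0391 + 0.00792 + 0.01376 = 0.07669

P(D) ≈ 0.0767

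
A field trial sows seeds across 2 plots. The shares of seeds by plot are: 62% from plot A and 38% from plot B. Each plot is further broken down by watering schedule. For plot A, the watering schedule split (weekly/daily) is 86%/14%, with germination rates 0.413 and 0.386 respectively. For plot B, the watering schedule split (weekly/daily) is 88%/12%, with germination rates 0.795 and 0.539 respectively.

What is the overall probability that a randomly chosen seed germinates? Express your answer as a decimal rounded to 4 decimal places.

P(G|A) = 0.86·0.413 + 0.14·0.386 = 0.35518 + 0.05404 = 0.40922
P(G|B) = 0.88·0.795 + 0.12·0.539 = 0.6996 + 0.06468 = 0.76428
By total probability over the outer partition,
P(G) = 0.62·0.40922 + 0.38·0.76428
      = 0.2537164 + 0.2904264 = 0.5441428

0.5441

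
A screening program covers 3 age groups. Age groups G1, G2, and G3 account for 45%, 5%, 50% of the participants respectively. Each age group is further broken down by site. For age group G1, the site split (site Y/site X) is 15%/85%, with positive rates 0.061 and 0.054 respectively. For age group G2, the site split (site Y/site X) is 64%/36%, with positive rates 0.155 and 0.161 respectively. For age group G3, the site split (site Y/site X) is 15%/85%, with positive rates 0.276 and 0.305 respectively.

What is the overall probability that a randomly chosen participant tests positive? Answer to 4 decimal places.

P(T) ≈ 0.1830

P(T|G1) = 0.15·0.061 + 0.85·0.054 = 0.00915 + 0.0459 = 0.05505
P(T|G2) = 0.64·0.155 + 0.36·0.161 = 0.0992 + 0.05796 = 0.15716
P(T|G3) = 0.15·0.276 + 0.85·0.305 = 0.0414 + 0.25925 = 0.30065
Then overall,
P(T) = 0.45·0.05505 + 0.05·0.15716 + 0.5·0.30065
      = 0.0247725 + 0.007858 + 0.150325 = 0.1829555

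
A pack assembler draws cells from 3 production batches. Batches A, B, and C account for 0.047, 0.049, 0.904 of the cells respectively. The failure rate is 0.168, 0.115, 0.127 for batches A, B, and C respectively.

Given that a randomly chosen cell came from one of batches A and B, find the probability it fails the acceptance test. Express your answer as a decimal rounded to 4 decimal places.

Let S = {A, B}.
P(S) = 0.047 + 0.049 = 0.096.
P(F ∩ S) = 0.168·0.047 + 0.115·0.049 = 0.007896 + 0.005635 = 0.013531.
P(F | S) = 0.013531 / 0.096 = 0.140948…

0.1409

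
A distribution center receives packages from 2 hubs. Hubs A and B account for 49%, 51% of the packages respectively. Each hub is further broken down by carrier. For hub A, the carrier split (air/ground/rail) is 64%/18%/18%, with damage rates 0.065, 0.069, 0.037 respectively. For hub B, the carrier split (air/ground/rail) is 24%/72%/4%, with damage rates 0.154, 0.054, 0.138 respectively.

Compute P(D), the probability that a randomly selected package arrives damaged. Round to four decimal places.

P(D) ≈ 0.0712

P(D|A) = 0.64·0.065 + 0.18·0.069 + 0.18·0.037 = 0.0416 + 0.01242 + 0.00666 = 0.06068
P(D|B) = 0.24·0.154 + 0.72·0.054 + 0.04·0.138 = 0.03696 + 0.03888 + 0.00552 = 0.08136
Then overall,
P(D) = 0.49·0.06068 + 0.51·0.08136
      = 0.0297332 + 0.0414936 = 0.0712268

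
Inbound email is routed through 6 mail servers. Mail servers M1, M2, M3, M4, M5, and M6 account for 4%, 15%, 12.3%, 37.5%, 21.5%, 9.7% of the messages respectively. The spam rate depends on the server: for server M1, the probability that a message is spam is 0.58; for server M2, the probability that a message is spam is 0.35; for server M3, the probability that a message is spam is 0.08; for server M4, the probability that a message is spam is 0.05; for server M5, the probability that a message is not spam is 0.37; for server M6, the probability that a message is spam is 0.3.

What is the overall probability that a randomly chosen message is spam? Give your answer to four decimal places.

0.2688

P(S|M5) = 1 − 0.37 = 0.63.
By the law of total probability,
P(S) = P(S|M1)·P(M1) + P(S|M2)·P(M2) + P(S|M3)·P(M3) + P(S|M4)·P(M4) + P(S|M5)·P(M5) + P(S|M6)·P(M6)
      = 0.58·0.04 + 0.35·0.15 + 0.08·0.123 + 0.05·0.375 + 0.63·0.215 + 0.3·0.097
      = 0.0232 + 0.0525 + 0.00984 + 0.01875 + 0.13545 + 0.0291 = 0.26884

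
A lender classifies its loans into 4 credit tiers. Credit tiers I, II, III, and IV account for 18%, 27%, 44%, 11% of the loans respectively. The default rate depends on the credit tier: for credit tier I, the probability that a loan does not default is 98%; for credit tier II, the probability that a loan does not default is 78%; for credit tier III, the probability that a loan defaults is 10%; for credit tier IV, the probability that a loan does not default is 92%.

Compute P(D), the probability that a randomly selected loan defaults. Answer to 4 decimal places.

0.1158

P(D|I) = 1 − 0.98 = 0.02.
P(D|II) = 1 − 0.78 = 0.22.
P(D|IV) = 1 − 0.92 = 0.08.
Using total probability over the partition,
P(D) = P(D|I)·P(I) + P(D|II)·P(II) + P(D|III)·P(III) + P(D|IV)·P(IV)
      = 0.02·0.18 + 0.22·0.27 + 0.1·0.44 + 0.08·0.11
      = 0.0036 + 0.0594 + 0.044 + 0.0088 = 0.1158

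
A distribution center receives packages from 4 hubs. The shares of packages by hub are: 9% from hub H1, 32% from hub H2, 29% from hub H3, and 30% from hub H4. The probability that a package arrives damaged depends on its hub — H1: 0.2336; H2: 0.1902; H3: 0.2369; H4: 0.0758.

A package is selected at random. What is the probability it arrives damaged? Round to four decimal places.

Using total probability over the partition,
P(D) = P(D|H1)·P(H1) + P(D|H2)·P(H2) + P(D|H3)·P(H3) + P(D|H4)·P(H4)
      = 0.2336·0.09 + 0.1902·0.32 + 0.2369·0.29 + 0.0758·0.3
      = 0.021024 + 0.060864 + 0.068701 + 0.02274 = 0.173329

0.1733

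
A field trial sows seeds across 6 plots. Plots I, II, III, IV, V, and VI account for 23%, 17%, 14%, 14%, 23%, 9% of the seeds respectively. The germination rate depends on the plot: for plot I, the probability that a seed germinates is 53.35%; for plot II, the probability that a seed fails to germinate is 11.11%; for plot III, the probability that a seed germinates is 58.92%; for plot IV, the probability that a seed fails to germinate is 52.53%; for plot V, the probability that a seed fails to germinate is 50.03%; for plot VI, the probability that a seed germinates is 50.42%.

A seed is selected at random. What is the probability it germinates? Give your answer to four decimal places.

P(G|II) = 1 − 0.1111 = 0.8889.
P(G|IV) = 1 − 0.5253 = 0.4747.
P(G|V) = 1 − 0.5003 = 0.4997.
Using total probability over the partition,
P(G) = P(G|I)·P(I) + P(G|II)·P(II) + P(G|III)·P(III) + P(G|IV)·P(IV) + P(G|V)·P(V) + P(G|VI)·P(VI)
      = 0.5335·0.23 + 0.8889·0.17 + 0.5892·0.14 + 0.4747·0.14 + 0.4997·0.23 + 0.5042·0.09
      = 0.122705 + 0.151113 + 0.082488 + 0.066458 + 0.114931 + 0.045378 = 0.583073

P(G) ≈ 0.5831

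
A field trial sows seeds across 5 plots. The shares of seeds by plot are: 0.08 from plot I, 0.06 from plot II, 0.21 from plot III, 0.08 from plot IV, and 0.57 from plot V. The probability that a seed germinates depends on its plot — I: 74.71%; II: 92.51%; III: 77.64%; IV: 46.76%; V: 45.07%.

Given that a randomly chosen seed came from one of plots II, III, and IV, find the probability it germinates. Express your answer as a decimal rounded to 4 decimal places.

Let S = {II, III, IV}.
P(S) = 0.06 + 0.21 + 0.08 = 0.35.
P(G ∩ S) = 0.9251·0.06 + 0.7764·0.21 + 0.4676·0.08 = 0.055506 + 0.163044 + 0.037408 = 0.255958.
P(G | S) = 0.255958 / 0.35 = 0.731309…

P(G|S) ≈ 0.7313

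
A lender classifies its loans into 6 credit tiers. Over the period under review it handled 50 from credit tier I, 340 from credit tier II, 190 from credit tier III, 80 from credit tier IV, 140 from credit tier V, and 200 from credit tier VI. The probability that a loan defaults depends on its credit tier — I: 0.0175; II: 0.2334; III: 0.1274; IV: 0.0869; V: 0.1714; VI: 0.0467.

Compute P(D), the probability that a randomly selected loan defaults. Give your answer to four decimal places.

Total: 50 + 340 + 190 + 80 + 140 + 200 = 1000.
P(I) = 50/1000 = 0.05. P(II) = 340/1000 = 0.34. P(III) = 190/1000 = 0.19. P(IV) = 80/1000 = 0.08. P(V) = 140/1000 = 0.14. P(VI) = 200/1000 = 0.2.
Using total probability over the partition,
P(D) = P(D|I)·P(I) + P(D|II)·P(II) + P(D|III)·P(III) + P(D|IV)·P(IV) + P(D|V)·P(V) + P(D|VI)·P(VI)
      = 0.0175·0.05 + 0.2334·0.34 + 0.1274·0.19 + 0.0869·0.08 + 0.1714·0.14 + 0.0467·0.2
      = 0.000875 + 0.079356 + 0.024206 + 0.006952 + 0.023996 + 0.00934 = 0.144725

P(D) ≈ 0.1447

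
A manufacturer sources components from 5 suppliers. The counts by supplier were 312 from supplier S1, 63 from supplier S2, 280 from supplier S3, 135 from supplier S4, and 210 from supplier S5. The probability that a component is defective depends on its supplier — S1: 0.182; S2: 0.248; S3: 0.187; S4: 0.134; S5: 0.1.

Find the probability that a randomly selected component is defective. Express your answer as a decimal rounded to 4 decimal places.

P(D) ≈ 0.1639

Total: 312 + 63 + 280 + 135 + 210 = 1000.
P(S1) = 312/1000 = 0.312. P(S2) = 63/1000 = 0.063. P(S3) = 280/1000 = 0.28. P(S4) = 135/1000 = 0.135. P(S5) = 210/1000 = 0.21.
P(D) = P(D|S1)·P(S1) + P(D|S2)·P(S2) + P(D|S3)·P(S3) + P(D|S4)·P(S4) + P(D|S5)·P(S5)
      = 0.182·0.312 + 0.248·0.063 + 0.187·0.28 + 0.134·0.135 + 0.1·0.21
      = 0.056784 + 0.015624 + 0.05236 + 0.01809 + 0.021 = 0.163858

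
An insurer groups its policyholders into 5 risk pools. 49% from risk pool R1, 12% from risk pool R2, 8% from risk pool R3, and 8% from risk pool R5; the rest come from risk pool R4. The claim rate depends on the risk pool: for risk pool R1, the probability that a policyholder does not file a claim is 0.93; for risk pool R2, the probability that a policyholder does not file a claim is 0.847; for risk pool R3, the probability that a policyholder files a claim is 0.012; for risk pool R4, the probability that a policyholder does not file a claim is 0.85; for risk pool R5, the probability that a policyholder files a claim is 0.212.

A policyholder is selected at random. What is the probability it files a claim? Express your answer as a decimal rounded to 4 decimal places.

P(C) ≈ 0.1051

P(R4) = 1 − (0.49 + 0.12 + 0.08 + 0.08) = 0.23.
P(C|R1) = 1 − 0.93 = 0.07.
P(C|R2) = 1 − 0.847 = 0.153.
P(C|R4) = 1 − 0.85 = 0.15.
Summing over the partition,
P(C) = P(C|R1)·P(R1) + P(C|R2)·P(R2) + P(C|R3)·P(R3) + P(C|R4)·P(R4) + P(C|R5)·P(R5)
      = 0.07·0.49 + 0.153·0.12 + 0.012·0.08 + 0.15·0.23 + 0.212·0.08
      = 0.0343 + 0.01836 + 0.00096 + 0.0345 + 0.01696 = 0.10508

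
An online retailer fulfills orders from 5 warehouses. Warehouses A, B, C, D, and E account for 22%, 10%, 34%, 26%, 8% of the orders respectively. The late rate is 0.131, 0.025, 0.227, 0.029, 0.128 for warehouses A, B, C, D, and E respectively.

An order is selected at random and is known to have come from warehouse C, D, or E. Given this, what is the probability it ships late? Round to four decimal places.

P(L|S) ≈ 0.1396

Let S = {C, D, E}.
P(S) = 0.34 + 0.26 + 0.08 = 0.68.
P(L ∩ S) = 0.227·0.34 + 0.029·0.26 + 0.128·0.08 = 0.07718 + 0.00754 + 0.01024 = 0.09496.
P(L | S) = 0.09496 / 0.68 = 0.139647…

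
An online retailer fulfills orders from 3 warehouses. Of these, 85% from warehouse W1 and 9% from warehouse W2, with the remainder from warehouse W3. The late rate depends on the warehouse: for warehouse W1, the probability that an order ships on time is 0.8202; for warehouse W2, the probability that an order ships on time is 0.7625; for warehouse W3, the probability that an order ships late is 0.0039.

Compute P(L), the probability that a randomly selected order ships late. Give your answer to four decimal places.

P(L) ≈ 0.1744

P(W3) = 1 − (0.85 + 0.09) = 0.06.
P(L|W1) = 1 − 0.8202 = 0.1798.
P(L|W2) = 1 − 0.7625 = 0.2375.
P(L) = P(L|W1)·P(W1) + P(L|W2)·P(W2) + P(L|W3)·P(W3)
      = 0.1798·0.85 + 0.2375·0.09 + 0.0039·0.06
      = 0.15283 + 0.021375 + 0.000234 = 0.174439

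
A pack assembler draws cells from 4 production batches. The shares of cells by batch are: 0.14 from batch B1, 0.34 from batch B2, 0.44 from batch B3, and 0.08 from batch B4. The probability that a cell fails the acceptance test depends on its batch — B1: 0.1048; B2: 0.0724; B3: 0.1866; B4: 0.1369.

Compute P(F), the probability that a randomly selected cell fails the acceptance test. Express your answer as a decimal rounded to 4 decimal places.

0.1323

By the law of total probability,
P(F) = P(F|B1)·P(B1) + P(F|B2)·P(B2) + P(F|B3)·P(B3) + P(F|B4)·P(B4)
      = 0.1048·0.14 + 0.0724·0.34 + 0.1866·0.44 + 0.1369·0.08
      = 0.014672 + 0.024616 + 0.082104 + 0.010952 = 0.132344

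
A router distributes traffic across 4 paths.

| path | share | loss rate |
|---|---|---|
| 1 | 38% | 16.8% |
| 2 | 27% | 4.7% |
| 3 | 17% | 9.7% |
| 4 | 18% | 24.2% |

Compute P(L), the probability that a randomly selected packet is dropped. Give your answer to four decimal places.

P(L) ≈ 0.1366

P(L) = P(L|1)·P(1) + P(L|2)·P(2) + P(L|3)·P(3) + P(L|4)·P(4)
      = 0.168·0.38 + 0.047·0.27 + 0.097·0.17 + 0.242·0.18
      = 0.06384 + 0.01269 + 0.01649 + 0.04356 = 0.13658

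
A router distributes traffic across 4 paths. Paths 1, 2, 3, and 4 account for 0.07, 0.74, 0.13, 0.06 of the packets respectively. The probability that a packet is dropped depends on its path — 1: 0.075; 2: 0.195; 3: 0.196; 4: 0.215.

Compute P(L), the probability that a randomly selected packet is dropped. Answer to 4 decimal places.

By the law of total probability,
P(L) = P(L|1)·P(1) + P(L|2)·P(2) + P(L|3)·P(3) + P(L|4)·P(4)
      = 0.075·0.07 + 0.195·0.74 + 0.196·0.13 + 0.215·0.06
      = 0.00525 + 0.1443 + 0.02548 + 0.0129 = 0.18793

0.1879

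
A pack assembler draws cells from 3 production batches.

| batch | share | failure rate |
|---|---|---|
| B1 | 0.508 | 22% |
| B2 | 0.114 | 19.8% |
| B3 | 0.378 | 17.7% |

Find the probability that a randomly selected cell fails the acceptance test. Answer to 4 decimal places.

0.2012

P(F) = P(F|B1)·P(B1) + P(F|B2)·P(B2) + P(F|B3)·P(B3)
      = 0.22·0.508 + 0.198·0.114 + 0.177·0.378
      = 0.11176 + 0.022572 + 0.066906 = 0.201238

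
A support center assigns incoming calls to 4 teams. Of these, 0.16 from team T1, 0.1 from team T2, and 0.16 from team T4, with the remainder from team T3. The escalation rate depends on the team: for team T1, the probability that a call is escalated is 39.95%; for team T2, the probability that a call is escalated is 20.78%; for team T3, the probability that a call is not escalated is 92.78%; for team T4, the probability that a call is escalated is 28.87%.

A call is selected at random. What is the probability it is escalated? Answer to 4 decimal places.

0.1728

P(T3) = 1 − (0.16 + 0.1 + 0.16) = 0.58.
P(E|T3) = 1 − 0.9278 = 0.0722.
P(E) = P(E|T1)·P(T1) + P(E|T2)·P(T2) + P(E|T3)·P(T3) + P(E|T4)·P(T4)
      = 0.3995·0.16 + 0.2078·0.1 + 0.0722·0.58 + 0.2887·0.16
      = 0.06392 + 0.02078 + 0.041876 + 0.046192 = 0.172768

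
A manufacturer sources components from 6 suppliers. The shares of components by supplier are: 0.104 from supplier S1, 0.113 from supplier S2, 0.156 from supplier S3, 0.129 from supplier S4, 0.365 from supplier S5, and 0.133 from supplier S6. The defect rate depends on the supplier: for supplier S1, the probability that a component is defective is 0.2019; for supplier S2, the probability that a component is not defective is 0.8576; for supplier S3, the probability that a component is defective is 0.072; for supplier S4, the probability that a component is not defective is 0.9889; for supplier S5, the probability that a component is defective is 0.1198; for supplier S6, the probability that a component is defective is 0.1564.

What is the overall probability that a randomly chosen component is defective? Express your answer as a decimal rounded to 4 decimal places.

P(D) ≈ 0.1143

P(D|S2) = 1 − 0.8576 = 0.1424.
P(D|S4) = 1 − 0.9889 = 0.0111.
Using total probability over the partition,
P(D) = P(D|S1)·P(S1) + P(D|S2)·P(S2) + P(D|S3)·P(S3) + P(D|S4)·P(S4) + P(D|S5)·P(S5) + P(D|S6)·P(S6)
      = 0.2019·0.104 + 0.1424·0.113 + 0.072·0.156 + 0.0111·0.129 + 0.1198·0.365 + 0.1564·0.133
      = 0.0209976 + 0.0160912 + 0.011232 + 0.0014319 + 0.043727 + 0.0208012 = 0.1142809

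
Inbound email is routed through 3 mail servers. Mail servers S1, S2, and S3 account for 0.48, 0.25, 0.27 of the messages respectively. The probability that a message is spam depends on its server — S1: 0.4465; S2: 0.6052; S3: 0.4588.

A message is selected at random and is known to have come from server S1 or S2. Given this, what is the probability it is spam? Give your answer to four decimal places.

Let J = {S1, S2}.
P(J) = 0.48 + 0.25 = 0.73.
P(S ∩ J) = 0.4465·0.48 + 0.6052·0.25 = 0.21432 + 0.1513 = 0.36562.
P(S | J) = 0.36562 / 0.73 = 0.500849…

0.5008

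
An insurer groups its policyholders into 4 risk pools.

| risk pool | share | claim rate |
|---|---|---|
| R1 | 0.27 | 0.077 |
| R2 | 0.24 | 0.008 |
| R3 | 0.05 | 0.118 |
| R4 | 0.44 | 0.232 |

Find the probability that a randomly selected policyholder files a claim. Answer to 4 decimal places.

P(C) ≈ 0.1307

By the law of total probability,
P(C) = P(C|R1)·P(R1) + P(C|R2)·P(R2) + P(C|R3)·P(R3) + P(C|R4)·P(R4)
      = 0.077·0.27 + 0.008·0.24 + 0.118·0.05 + 0.232·0.44
      = 0.02079 + 0.00192 + 0.0059 + 0.10208 = 0.13069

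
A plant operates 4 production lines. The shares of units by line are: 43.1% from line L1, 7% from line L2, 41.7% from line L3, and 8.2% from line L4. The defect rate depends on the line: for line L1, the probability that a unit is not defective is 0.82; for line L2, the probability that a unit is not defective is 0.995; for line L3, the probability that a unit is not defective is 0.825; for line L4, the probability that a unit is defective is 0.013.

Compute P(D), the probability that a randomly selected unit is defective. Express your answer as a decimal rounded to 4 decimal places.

P(D|L1) = 1 − 0.82 = 0.18.
P(D|L2) = 1 − 0.995 = 0.005.
P(D|L3) = 1 − 0.825 = 0.175.
By the law of total probability,
P(D) = P(D|L1)·P(L1) + P(D|L2)·P(L2) + P(D|L3)·P(L3) + P(D|L4)·P(L4)
      = 0.18·0.431 + 0.005·0.07 + 0.175·0.417 + 0.013·0.082
      = 0.07758 + 0.00035 + 0.072975 + 0.001066 = 0.151971

P(D) ≈ 0.1520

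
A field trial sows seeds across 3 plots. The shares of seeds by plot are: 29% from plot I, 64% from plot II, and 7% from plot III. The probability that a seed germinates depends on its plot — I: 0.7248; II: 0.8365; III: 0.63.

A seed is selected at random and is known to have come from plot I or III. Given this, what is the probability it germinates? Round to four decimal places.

0.7064

Let S = {I, III}.
P(S) = 0.29 + 0.07 = 0.36.
P(G ∩ S) = 0.7248·0.29 + 0.63·0.07 = 0.210192 + 0.0441 = 0.254292.
P(G | S) = 0.254292 / 0.36 = 0.706367…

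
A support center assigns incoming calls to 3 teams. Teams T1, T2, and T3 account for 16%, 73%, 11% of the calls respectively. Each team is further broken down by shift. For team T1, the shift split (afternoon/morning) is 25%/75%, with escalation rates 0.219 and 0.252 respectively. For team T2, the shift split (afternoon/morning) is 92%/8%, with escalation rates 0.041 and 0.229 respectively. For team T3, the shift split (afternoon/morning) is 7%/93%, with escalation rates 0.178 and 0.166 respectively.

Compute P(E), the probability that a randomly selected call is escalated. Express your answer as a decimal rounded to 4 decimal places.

P(E) ≈ 0.0983

P(E|T1) = 0.25·0.219 + 0.75·0.252 = 0.05475 + 0.189 = 0.24375
P(E|T2) = 0.92·0.041 + 0.08·0.229 = 0.03772 + 0.01832 = 0.05604
P(E|T3) = 0.07·0.178 + 0.93·0.166 = 0.01246 + 0.15438 = 0.16684
Then overall,
P(E) = 0.16·0.24375 + 0.73·0.05604 + 0.11·0.16684
      = 0.039 + 0.0409092 + 0.0183524 = 0.0982616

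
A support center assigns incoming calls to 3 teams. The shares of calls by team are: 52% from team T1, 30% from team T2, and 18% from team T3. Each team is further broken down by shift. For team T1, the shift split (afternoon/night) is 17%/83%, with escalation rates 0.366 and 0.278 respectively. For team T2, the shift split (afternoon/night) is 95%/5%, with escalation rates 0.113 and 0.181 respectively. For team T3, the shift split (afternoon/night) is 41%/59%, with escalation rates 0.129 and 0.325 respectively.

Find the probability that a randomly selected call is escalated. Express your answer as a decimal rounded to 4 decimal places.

0.2313

P(E|T1) = 0.17·0.366 + 0.83·0.278 = 0.06222 + 0.23074 = 0.29296
P(E|T2) = 0.95·0.113 + 0.05·0.181 = 0.10735 + 0.00905 = 0.1164
P(E|T3) = 0.41·0.129 + 0.59·0.325 = 0.05289 + 0.19175 = 0.24464
Then overall,
P(E) = 0.52·0.29296 + 0.3·0.1164 + 0.18·0.24464
      = 0.1523392 + 0.03492 + 0.0440352 = 0.2312944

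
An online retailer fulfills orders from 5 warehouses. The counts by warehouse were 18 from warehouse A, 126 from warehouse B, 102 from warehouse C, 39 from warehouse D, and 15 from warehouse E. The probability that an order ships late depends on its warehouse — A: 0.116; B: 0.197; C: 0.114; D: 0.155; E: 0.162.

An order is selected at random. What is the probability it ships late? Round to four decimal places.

Total: 18 + 126 + 102 + 39 + 15 = 300.
P(A) = 18/300 = 0.06. P(B) = 126/300 = 0.42. P(C) = 102/300 = 0.34. P(D) = 39/300 = 0.13. P(E) = 15/300 = 0.05.
P(L) = P(L|A)·P(A) + P(L|B)·P(B) + P(L|C)·P(C) + P(L|D)·P(D) + P(L|E)·P(E)
      = 0.116·0.06 + 0.197·0.42 + 0.114·0.34 + 0.155·0.13 + 0.162·0.05
      = 0.00696 + 0.08274 + 0.03876 + 0.02015 + 0.0081 = 0.15671

P(L) ≈ 0.1567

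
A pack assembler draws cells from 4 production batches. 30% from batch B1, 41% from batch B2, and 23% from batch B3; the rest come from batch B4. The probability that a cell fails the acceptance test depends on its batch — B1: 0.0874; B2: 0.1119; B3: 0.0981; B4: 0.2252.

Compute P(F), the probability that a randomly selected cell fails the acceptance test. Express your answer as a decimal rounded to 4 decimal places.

0.1082

P(B4) = 1 − (0.3 + 0.41 + 0.23) = 0.06.
P(F) = P(F|B1)·P(B1) + P(F|B2)·P(B2) + P(F|B3)·P(B3) + P(F|B4)·P(B4)
      = 0.0874·0.3 + 0.1119·0.41 + 0.0981·0.23 + 0.2252·0.06
      = 0.02622 + 0.045879 + 0.022563 + 0.013512 = 0.108174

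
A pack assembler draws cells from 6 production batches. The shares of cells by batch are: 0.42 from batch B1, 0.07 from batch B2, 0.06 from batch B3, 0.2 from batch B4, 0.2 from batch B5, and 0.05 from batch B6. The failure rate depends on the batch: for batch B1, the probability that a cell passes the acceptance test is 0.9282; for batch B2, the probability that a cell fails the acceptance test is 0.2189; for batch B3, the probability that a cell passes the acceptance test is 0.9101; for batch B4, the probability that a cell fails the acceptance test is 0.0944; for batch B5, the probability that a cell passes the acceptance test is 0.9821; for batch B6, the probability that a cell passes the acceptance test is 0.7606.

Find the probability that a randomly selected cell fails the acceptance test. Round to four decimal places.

P(F) ≈ 0.0853

P(F|B1) = 1 − 0.9282 = 0.0718.
P(F|B3) = 1 − 0.9101 = 0.0899.
P(F|B5) = 1 − 0.9821 = 0.0179.
P(F|B6) = 1 − 0.7606 = 0.2394.
P(F) = P(F|B1)·P(B1) + P(F|B2)·P(B2) + P(F|B3)·P(B3) + P(F|B4)·P(B4) + P(F|B5)·P(B5) + P(F|B6)·P(B6)
      = 0.0718·0.42 + 0.2189·0.07 + 0.0899·0.06 + 0.0944·0.2 + 0.0179·0.2 + 0.2394·0.05
      = 0.030156 + 0.015323 + 0.005394 + 0.01888 + 0.00358 + 0.01197 = 0.085303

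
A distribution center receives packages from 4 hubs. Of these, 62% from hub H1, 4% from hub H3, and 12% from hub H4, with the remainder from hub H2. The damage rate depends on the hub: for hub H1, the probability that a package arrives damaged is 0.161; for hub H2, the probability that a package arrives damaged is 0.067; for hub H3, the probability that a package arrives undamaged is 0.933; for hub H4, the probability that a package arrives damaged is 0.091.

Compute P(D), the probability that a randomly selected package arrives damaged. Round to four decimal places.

P(D) ≈ 0.1282

P(H2) = 1 − (0.62 + 0.04 + 0.12) = 0.22.
P(D|H3) = 1 − 0.933 = 0.067.
P(D) = P(D|H1)·P(H1) + P(D|H2)·P(H2) + P(D|H3)·P(H3) + P(D|H4)·P(H4)
      = 0.161·0.62 + 0.067·0.22 + 0.067·0.04 + 0.091·0.12
      = 0.09982 + 0.01474 + 0.00268 + 0.01092 = 0.12816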